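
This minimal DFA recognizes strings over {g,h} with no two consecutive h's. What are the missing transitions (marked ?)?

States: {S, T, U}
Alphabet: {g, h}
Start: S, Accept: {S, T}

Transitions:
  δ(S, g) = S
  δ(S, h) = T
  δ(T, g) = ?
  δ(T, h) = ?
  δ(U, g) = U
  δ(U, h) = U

From the language and accept set, identify what each state tracks — S: last symbol not h (ok); T: last symbol h (ok); U: saw hh (dead).
Each missing δ(q, a) is the state matching the new tracked value after reading a.
δ(T, g) = S; δ(T, h) = U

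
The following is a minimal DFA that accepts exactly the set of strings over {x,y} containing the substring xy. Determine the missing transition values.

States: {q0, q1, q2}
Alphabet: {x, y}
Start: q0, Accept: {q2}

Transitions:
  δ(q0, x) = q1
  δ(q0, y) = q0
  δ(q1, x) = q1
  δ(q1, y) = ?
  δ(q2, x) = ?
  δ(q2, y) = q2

From the language and accept set, identify what each state tracks — q0: no x seen yet; q1: seen a x, waiting for y; q2: substring xy seen.
Each missing δ(q, a) is the state matching the new tracked value after reading a.
δ(q1, y) = q2; δ(q2, x) = q2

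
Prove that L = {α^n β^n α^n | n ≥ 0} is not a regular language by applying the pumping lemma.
Assume L is regular with pumping length p. Idea: pumping the first α-block unbalances it against the other two.
Choose s = α^p β^p α^p ∈ L (|s| = 3p ≥ p). By the pumping lemma, s = xyz with |xy| ≤ p, |y| > 0, so y = α^k with k ≥ 1, inside the first α-block. Then xy²z = α^(p+k) β^p α^p. The first block has length p+k ≠ p, so the three block lengths are no longer equal and xy²z ∉ L.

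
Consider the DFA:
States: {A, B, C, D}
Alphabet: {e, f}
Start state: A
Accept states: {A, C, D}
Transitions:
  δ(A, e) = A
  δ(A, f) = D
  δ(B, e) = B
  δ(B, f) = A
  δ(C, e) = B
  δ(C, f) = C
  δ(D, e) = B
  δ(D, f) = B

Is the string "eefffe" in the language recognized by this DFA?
Processing string "eefffe":
  A --e--> A
  A --e--> A
  A --f--> D
  D --f--> B
  B --f--> A
  A --e--> A
Final state: A
Accept states: {A, C, D}
Yes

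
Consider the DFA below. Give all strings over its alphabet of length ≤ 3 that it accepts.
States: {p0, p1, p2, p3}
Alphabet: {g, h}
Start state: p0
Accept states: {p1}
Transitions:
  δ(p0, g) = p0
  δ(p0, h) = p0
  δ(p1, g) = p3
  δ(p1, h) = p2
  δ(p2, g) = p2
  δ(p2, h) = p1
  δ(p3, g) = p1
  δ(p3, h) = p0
None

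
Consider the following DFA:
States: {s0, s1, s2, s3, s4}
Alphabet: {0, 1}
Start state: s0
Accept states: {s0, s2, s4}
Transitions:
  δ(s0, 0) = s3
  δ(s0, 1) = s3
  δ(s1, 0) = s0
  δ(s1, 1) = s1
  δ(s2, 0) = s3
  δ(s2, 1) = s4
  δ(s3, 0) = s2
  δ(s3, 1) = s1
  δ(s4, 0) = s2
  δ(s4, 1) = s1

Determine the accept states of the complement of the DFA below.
Complement accept states = All states \ Original accept states
= {s0, s1, s2, s3, s4} \ {s0, s2, s4}
{s1, s3}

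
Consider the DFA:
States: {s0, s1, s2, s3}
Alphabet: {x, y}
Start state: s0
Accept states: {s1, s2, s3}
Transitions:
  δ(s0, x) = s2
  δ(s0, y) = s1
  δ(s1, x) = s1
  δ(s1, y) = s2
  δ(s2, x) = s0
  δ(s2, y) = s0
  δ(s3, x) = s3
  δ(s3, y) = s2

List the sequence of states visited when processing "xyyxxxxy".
read 'x': s0 → s2
  read 'y': s2 → s0
  read 'y': s0 → s1
  read 'x': s1 → s1
  read 'x': s1 → s1
  read 'x': s1 → s1
  read 'x': s1 → s1
  read 'y': s1 → s2
s0 -> s2 -> s0 -> s1 -> s1 -> s1 -> s1 -> s1 -> s2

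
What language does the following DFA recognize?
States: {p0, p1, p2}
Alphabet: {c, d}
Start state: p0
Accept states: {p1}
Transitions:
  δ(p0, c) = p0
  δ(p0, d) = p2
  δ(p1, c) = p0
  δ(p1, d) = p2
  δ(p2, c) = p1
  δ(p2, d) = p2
Testing a few strings:
  'ddcc' → reject
  'ccc' → reject
  'dc' → accept
  'dd' → reject
State roles: p0=no suffix match; p1=suffix is dc; p2=one trailing d
All strings over {c,d} ending with dc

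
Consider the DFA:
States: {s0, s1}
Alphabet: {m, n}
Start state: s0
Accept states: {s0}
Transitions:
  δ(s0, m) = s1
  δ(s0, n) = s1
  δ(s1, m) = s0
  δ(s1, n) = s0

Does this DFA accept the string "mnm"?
Processing string "mnm":
  s0 --m--> s1
  s1 --n--> s0
  s0 --m--> s1
Final state: s1
Accept states: {s0}
No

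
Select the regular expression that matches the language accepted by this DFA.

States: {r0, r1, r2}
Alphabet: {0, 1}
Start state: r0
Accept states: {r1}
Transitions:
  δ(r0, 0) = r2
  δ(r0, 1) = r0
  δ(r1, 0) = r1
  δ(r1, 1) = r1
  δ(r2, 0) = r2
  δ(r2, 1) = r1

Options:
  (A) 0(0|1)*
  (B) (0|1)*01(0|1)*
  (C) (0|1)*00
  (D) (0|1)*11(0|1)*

Check each option against the DFA on short strings; one disagreement eliminates an option:
  (A) 0(0|1)*: on '0' the DFA goes r0 → r2 and rejects (r2 ∉ Accept), but the regex matches it → eliminate
  (B) (0|1)*01(0|1)*: agrees with the DFA on every string of length ≤ 6
  (C) (0|1)*00: on '00' the DFA goes r0 → r2 → r2 and rejects (r2 ∉ Accept), but the regex matches it → eliminate
  (D) (0|1)*11(0|1)*: on '01' the DFA goes r0 → r2 → r1 and accepts (r1 ∈ Accept), but the regex does not match it → eliminate
Only (B) is consistent with the DFA.
(B) (0|1)*01(0|1)*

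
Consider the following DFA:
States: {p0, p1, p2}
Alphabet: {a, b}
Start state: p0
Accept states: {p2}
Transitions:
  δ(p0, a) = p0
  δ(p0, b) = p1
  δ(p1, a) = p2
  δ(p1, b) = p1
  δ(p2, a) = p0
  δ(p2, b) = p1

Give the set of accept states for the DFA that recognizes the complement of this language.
Complement accept states = All states \ Original accept states
= {p0, p1, p2} \ {p2}
{p0, p1}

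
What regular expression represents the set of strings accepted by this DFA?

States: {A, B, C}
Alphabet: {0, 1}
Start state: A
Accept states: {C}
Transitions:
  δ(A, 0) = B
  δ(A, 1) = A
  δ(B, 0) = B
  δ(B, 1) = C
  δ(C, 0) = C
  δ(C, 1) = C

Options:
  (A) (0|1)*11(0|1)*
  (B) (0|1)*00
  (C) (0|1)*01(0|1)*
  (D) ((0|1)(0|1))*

Check each option against the DFA on short strings; one disagreement eliminates an option:
  (A) (0|1)*11(0|1)*: on '01' the DFA goes A → B → C and accepts (C ∈ Accept), but the regex does not match it → eliminate
  (B) (0|1)*00: on '00' the DFA goes A → B → B and rejects (B ∉ Accept), but the regex matches it → eliminate
  (C) (0|1)*01(0|1)*: agrees with the DFA on every string of length ≤ 6
  (D) ((0|1)(0|1))*: on ε the DFA stays in A and rejects (A ∉ Accept), but the regex matches it → eliminate
Only (C) is consistent with the DFA.
(C) (0|1)*01(0|1)*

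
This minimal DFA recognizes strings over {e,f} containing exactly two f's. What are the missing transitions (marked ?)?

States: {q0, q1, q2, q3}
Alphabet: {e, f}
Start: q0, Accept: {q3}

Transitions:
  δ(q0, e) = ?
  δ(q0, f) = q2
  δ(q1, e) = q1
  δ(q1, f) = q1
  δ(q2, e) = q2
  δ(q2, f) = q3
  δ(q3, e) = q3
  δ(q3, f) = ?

From the language and accept set, identify what each state tracks — q0: zero f's; q1: ≥ three f's (dead); q2: one f; q3: two f's.
Each missing δ(q, a) is the state matching the new tracked value after reading a.
δ(q0, e) = q0; δ(q3, f) = q1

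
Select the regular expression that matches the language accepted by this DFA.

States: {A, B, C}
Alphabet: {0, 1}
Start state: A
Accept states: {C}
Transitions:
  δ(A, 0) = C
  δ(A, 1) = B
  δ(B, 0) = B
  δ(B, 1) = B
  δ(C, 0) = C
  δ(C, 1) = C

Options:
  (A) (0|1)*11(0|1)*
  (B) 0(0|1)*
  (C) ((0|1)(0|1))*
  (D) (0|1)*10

Check each option against the DFA on short strings; one disagreement eliminates an option:
  (A) (0|1)*11(0|1)*: on '0' the DFA goes A → C and accepts (C ∈ Accept), but the regex does not match it → eliminate
  (B) 0(0|1)*: agrees with the DFA on every string of length ≤ 6
  (C) ((0|1)(0|1))*: on ε the DFA stays in A and rejects (A ∉ Accept), but the regex matches it → eliminate
  (D) (0|1)*10: on '0' the DFA goes A → C and accepts (C ∈ Accept), but the regex does not match it → eliminate
Only (B) is consistent with the DFA.
(B) 0(0|1)*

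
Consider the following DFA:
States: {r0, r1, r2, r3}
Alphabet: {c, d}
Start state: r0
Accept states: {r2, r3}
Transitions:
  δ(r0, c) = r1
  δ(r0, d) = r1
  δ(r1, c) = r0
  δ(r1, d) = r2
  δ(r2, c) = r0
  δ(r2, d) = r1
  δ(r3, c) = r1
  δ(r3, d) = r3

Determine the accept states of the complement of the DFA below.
Complement accept states = All states \ Original accept states
= {r0, r1, r2, r3} \ {r2, r3}
{r0, r1}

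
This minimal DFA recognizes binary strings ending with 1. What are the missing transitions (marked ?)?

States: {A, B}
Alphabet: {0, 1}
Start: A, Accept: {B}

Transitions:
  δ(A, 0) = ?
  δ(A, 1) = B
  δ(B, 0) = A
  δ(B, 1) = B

From the language and accept set, identify what each state tracks — A: last symbol not 1; B: last symbol is 1.
Each missing δ(q, a) is the state matching the new tracked value after reading a.
δ(A, 0) = A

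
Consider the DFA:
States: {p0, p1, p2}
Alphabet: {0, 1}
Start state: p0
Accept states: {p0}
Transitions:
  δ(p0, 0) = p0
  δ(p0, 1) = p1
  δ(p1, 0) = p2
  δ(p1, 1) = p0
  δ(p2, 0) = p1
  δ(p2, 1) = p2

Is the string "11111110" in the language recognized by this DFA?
Processing string "11111110":
  p0 --1--> p1
  p1 --1--> p0
  p0 --1--> p1
  p1 --1--> p0
  p0 --1--> p1
  p1 --1--> p0
  p0 --1--> p1
  p1 --0--> p2
Final state: p2
Accept states: {p0}
No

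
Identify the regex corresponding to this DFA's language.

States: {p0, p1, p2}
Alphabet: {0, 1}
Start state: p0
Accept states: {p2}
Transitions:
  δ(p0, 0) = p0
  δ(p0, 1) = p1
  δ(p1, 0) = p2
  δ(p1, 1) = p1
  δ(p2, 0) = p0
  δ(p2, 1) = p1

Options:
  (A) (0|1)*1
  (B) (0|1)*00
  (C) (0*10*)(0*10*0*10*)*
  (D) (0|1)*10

Check each option against the DFA on short strings; one disagreement eliminates an option:
  (A) (0|1)*1: on '1' the DFA goes p0 → p1 and rejects (p1 ∉ Accept), but the regex matches it → eliminate
  (B) (0|1)*00: on '00' the DFA goes p0 → p0 → p0 and rejects (p0 ∉ Accept), but the regex matches it → eliminate
  (C) (0*10*)(0*10*0*10*)*: on '1' the DFA goes p0 → p1 and rejects (p1 ∉ Accept), but the regex matches it → eliminate
  (D) (0|1)*10: agrees with the DFA on every string of length ≤ 6
Only (D) is consistent with the DFA.
(D) (0|1)*10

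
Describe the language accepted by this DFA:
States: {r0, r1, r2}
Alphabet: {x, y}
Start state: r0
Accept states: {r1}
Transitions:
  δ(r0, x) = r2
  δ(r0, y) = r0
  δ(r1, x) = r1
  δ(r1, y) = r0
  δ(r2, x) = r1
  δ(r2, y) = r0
Testing a few strings:
  'xy' → reject
  'yy' → reject
  'y' → reject
  'yxxy' → reject
State roles: r0=last symbol not x; r1=two trailing x's; r2=one trailing x
All strings over {x,y} ending with xx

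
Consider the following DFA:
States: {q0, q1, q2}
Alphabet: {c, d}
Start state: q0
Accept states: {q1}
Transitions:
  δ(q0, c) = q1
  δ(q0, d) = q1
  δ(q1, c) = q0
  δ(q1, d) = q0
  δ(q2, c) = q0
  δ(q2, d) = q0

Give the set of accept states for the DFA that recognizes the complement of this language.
Complement accept states = All states \ Original accept states
= {q0, q1, q2} \ {q1}
{q0, q2}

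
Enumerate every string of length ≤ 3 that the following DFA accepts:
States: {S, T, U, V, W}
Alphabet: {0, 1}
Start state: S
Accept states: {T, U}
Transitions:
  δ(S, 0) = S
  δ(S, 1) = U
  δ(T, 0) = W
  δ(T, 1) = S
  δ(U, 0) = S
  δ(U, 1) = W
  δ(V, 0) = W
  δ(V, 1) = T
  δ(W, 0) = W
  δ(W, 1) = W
1, 01, 001, 101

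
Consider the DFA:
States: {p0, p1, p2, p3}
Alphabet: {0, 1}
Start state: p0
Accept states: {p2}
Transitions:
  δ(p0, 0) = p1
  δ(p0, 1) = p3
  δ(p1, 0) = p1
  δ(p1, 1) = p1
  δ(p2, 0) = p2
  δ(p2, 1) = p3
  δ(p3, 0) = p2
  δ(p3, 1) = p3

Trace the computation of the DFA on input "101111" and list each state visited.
read '1': p0 → p3
  read '0': p3 → p2
  read '1': p2 → p3
  read '1': p3 → p3
  read '1': p3 → p3
  read '1': p3 → p3
p0 -> p3 -> p2 -> p3 -> p3 -> p3 -> p3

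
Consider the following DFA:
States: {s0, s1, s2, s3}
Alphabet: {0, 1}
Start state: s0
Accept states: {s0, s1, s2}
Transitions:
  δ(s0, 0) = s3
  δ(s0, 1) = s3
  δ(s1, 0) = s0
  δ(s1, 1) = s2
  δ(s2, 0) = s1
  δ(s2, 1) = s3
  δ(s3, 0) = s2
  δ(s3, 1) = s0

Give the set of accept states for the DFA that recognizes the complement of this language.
Complement accept states = All states \ Original accept states
= {s0, s1, s2, s3} \ {s0, s1, s2}
{s3}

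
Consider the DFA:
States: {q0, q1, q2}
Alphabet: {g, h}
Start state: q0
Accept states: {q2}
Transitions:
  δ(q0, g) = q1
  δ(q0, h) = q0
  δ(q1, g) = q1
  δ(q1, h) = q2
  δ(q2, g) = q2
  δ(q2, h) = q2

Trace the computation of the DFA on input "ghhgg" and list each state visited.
read 'g': q0 → q1
  read 'h': q1 → q2
  read 'h': q2 → q2
  read 'g': q2 → q2
  read 'g': q2 → q2
q0 -> q1 -> q2 -> q2 -> q2 -> q2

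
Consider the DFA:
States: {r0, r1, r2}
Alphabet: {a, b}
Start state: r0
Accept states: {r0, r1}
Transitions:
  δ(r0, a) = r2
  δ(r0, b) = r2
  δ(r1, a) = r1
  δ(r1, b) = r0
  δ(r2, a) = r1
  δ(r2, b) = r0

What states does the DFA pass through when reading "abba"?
read 'a': r0 → r2
  read 'b': r2 → r0
  read 'b': r0 → r2
  read 'a': r2 → r1
r0 -> r2 -> r0 -> r2 -> r1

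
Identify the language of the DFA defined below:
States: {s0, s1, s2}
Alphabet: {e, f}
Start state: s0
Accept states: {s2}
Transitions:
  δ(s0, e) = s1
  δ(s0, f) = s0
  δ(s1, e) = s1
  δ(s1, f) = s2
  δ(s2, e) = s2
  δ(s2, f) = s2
Testing a few strings:
  'ee' → reject
  'f' → reject
  'ef' → accept
  'e' → reject
State roles: s0=no e seen yet; s1=seen a e, waiting for f; s2=substring ef seen
All strings over {e,f} containing the substring ef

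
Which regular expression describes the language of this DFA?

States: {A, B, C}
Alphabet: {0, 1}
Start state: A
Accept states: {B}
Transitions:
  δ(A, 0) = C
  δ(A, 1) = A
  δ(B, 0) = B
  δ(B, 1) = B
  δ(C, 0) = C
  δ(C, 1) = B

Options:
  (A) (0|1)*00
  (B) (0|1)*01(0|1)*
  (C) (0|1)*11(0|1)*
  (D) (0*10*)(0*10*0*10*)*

Check each option against the DFA on short strings; one disagreement eliminates an option:
  (A) (0|1)*00: on '00' the DFA goes A → C → C and rejects (C ∉ Accept), but the regex matches it → eliminate
  (B) (0|1)*01(0|1)*: agrees with the DFA on every string of length ≤ 6
  (C) (0|1)*11(0|1)*: on '01' the DFA goes A → C → B and accepts (B ∈ Accept), but the regex does not match it → eliminate
  (D) (0*10*)(0*10*0*10*)*: on '1' the DFA goes A → A and rejects (A ∉ Accept), but the regex matches it → eliminate
Only (B) is consistent with the DFA.
(B) (0|1)*01(0|1)*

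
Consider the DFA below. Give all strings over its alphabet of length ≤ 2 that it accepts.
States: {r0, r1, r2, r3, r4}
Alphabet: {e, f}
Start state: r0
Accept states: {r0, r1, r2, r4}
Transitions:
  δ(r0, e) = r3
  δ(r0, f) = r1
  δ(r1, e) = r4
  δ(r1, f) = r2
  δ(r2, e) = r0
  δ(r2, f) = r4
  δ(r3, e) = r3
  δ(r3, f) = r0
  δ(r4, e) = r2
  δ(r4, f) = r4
ε, f, ef, fe, ff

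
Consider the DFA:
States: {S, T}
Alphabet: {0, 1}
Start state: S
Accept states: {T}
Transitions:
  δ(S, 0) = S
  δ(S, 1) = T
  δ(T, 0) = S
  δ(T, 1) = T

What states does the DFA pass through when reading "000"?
read '0': S → S
  read '0': S → S
  read '0': S → S
S -> S -> S -> S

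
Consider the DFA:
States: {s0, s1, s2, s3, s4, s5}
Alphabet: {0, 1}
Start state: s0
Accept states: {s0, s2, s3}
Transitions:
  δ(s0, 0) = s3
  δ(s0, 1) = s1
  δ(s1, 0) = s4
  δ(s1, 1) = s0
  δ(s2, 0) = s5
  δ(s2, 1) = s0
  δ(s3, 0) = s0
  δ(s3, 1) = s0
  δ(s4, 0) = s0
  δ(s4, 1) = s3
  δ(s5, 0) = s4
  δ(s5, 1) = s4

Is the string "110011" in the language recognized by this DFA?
Processing string "110011":
  s0 --1--> s1
  s1 --1--> s0
  s0 --0--> s3
  s3 --0--> s0
  s0 --1--> s1
  s1 --1--> s0
Final state: s0
Accept states: {s0, s2, s3}
Yes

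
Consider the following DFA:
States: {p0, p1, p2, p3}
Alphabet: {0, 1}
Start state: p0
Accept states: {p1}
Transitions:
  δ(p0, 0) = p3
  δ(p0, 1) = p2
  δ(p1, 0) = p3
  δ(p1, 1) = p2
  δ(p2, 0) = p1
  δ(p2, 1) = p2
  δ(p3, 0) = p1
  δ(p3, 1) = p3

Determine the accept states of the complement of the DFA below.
Complement accept states = All states \ Original accept states
= {p0, p1, p2, p3} \ {p1}
{p0, p2, p3}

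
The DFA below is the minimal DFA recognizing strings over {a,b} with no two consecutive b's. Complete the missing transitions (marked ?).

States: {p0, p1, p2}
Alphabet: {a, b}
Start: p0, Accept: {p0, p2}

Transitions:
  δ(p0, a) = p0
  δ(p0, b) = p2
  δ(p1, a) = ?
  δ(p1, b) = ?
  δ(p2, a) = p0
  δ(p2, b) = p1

From the language and accept set, identify what each state tracks — p0: last symbol not b (ok); p1: saw bb (dead); p2: last symbol b (ok).
Each missing δ(q, a) is the state matching the new tracked value after reading a.
δ(p1, a) = p1; δ(p1, b) = p1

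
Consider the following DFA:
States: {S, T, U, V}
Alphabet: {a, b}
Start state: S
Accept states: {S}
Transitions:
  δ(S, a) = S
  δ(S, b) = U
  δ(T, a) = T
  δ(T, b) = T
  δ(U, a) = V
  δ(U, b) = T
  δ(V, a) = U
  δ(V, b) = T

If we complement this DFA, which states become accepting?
Complement accept states = All states \ Original accept states
= {S, T, U, V} \ {S}
{T, U, V}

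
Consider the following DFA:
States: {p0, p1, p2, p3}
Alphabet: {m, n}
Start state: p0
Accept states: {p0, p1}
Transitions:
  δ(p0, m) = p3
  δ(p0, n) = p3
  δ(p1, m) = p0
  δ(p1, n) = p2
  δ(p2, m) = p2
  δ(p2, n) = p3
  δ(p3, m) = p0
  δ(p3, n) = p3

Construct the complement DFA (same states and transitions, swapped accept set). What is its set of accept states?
Complement accept states = All states \ Original accept states
= {p0, p1, p2, p3} \ {p0, p1}
{p2, p3}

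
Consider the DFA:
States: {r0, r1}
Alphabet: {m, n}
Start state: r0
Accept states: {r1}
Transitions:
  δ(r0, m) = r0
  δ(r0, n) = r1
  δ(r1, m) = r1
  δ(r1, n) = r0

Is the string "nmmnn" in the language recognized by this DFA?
Processing string "nmmnn":
  r0 --n--> r1
  r1 --m--> r1
  r1 --m--> r1
  r1 --n--> r0
  r0 --n--> r1
Final state: r1
Accept states: {r1}
Yes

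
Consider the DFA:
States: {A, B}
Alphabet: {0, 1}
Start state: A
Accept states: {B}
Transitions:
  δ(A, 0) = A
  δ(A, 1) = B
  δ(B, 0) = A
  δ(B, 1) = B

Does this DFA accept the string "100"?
Processing string "100":
  A --1--> B
  B --0--> A
  A --0--> A
Final state: A
Accept states: {B}
No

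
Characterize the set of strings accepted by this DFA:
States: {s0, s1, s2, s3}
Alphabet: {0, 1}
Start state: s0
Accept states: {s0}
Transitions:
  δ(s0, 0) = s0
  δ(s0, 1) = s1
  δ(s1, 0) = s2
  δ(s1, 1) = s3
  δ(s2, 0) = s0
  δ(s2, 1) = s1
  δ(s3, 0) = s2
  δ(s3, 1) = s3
Testing a few strings:
  '0' → accept
  '1001' → reject
  '01' → reject
  '1' → reject
State roles: s0=value ≡ 0 (mod 4); s1=value ≡ 1 (mod 4); s2=value ≡ 2 (mod 4); s3=value ≡ 3 (mod 4)
All binary strings representing a multiple of 4 (read in base 2; leading zeros allowed and ε counts as 0)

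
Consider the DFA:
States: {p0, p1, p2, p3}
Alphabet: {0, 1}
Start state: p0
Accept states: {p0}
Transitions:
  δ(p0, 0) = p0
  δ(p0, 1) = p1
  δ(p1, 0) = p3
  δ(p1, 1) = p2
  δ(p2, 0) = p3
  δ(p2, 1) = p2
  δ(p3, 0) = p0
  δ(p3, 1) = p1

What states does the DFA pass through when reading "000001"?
read '0': p0 → p0
  read '0': p0 → p0
  read '0': p0 → p0
  read '0': p0 → p0
  read '0': p0 → p0
  read '1': p0 → p1
p0 -> p0 -> p0 -> p0 -> p0 -> p0 -> p1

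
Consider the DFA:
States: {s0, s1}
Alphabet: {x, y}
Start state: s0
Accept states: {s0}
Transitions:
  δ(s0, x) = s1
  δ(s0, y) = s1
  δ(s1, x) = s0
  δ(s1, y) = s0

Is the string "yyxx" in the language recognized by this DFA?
Processing string "yyxx":
  s0 --y--> s1
  s1 --y--> s0
  s0 --x--> s1
  s1 --x--> s0
Final state: s0
Accept states: {s0}
Yes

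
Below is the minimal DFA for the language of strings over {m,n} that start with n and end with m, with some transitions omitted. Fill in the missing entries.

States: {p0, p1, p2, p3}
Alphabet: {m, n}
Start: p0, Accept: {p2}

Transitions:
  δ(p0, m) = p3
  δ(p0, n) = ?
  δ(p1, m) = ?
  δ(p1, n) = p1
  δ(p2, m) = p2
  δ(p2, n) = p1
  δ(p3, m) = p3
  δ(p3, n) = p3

From the language and accept set, identify what each state tracks — p0: no input read; p1: started with n, last symbol n; p2: started with n, last symbol m; p3: started with m (dead).
Each missing δ(q, a) is the state matching the new tracked value after reading a.
δ(p0, n) = p1; δ(p1, m) = p2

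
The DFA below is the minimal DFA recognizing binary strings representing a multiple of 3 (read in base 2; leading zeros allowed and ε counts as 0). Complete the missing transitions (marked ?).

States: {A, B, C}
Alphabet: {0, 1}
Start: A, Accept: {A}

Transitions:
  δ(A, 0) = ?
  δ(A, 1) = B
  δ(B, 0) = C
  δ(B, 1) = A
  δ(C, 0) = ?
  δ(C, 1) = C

From the language and accept set, identify what each state tracks — A: value ≡ 0 (mod 3); B: value ≡ 1 (mod 3); C: value ≡ 2 (mod 3).
Each missing δ(q, a) is the state matching the new tracked value after reading a.
δ(A, 0) = A; δ(C, 0) = B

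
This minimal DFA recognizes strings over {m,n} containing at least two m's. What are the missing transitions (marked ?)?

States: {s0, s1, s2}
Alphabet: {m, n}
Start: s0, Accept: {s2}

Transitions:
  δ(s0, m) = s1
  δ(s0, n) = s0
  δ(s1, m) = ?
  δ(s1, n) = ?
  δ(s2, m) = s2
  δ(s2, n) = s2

From the language and accept set, identify what each state tracks — s0: zero m's seen; s1: one m seen; s2: ≥ two m's seen.
Each missing δ(q, a) is the state matching the new tracked value after reading a.
δ(s1, m) = s2; δ(s1, n) = s1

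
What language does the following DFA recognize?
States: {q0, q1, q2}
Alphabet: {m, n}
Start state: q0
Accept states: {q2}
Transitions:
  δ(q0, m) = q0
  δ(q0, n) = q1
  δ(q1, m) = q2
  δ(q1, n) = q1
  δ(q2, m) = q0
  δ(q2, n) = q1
Testing a few strings:
  'mmnn' → reject
  'mnnn' → reject
  'nmn' → reject
  'mm' → reject
State roles: q0=no suffix match; q1=one trailing n; q2=suffix is nm
All strings over {m,n} ending with nm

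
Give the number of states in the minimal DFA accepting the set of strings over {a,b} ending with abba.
By Myhill–Nerode, count the distinguishable equivalence classes: 5 classes — one per longest suffix of the input that is a prefix of 'abba' (lengths 0 through 4); only the length-4 class is accepting.
5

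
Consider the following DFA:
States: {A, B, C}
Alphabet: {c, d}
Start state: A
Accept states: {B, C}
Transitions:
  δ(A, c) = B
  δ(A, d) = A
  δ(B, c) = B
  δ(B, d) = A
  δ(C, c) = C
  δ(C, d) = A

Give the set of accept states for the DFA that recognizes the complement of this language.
Complement accept states = All states \ Original accept states
= {A, B, C} \ {B, C}
{A}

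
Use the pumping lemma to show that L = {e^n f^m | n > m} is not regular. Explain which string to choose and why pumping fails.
Assume L is regular with pumping length p. Idea: pumping down the e-block drops the e-count to at most the f-count.
Choose s = e^(p+1) f^p ∈ L (|s| = 2p+1 ≥ p). By the pumping lemma, s = xyz with |xy| ≤ p, |y| > 0, so y = e^k with k ≥ 1. Take i = 0: xz = e^(p+1−k) f^p. Since k ≥ 1, p+1−k ≤ p, so the number of e's is no longer strictly greater than the number of f's, hence xz ∉ L.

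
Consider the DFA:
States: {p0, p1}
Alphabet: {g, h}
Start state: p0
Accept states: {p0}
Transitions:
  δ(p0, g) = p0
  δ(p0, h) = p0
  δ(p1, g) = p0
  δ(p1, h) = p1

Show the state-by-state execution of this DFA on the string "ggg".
read 'g': p0 → p0
  read 'g': p0 → p0
  read 'g': p0 → p0
p0 -> p0 -> p0 -> p0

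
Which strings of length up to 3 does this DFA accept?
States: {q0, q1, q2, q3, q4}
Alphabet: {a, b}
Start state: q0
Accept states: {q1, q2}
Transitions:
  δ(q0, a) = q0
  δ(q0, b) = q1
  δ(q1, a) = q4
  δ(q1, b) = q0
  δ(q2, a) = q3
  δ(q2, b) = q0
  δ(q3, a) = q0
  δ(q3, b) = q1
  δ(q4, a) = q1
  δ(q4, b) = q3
b, ab, aab, baa, bbb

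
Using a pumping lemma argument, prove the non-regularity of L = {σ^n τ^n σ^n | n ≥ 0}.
Assume L is regular with pumping length p. Idea: pumping the first σ-block unbalances it against the other two.
Choose s = σ^p τ^p σ^p ∈ L (|s| = 3p ≥ p). By the pumping lemma, s = xyz with |xy| ≤ p, |y| > 0, so y = σ^k with k ≥ 1, inside the first σ-block. Then xy²z = σ^(p+k) τ^p σ^p. The first block has length p+k ≠ p, so the three block lengths are no longer equal and xy²z ∉ L.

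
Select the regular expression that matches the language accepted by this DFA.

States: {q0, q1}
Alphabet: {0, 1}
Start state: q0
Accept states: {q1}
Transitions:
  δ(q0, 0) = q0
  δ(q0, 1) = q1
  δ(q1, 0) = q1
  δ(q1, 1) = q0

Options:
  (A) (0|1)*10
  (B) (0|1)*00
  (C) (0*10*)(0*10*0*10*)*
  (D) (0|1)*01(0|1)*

Check each option against the DFA on short strings; one disagreement eliminates an option:
  (A) (0|1)*10: on '1' the DFA goes q0 → q1 and accepts (q1 ∈ Accept), but the regex does not match it → eliminate
  (B) (0|1)*00: on '1' the DFA goes q0 → q1 and accepts (q1 ∈ Accept), but the regex does not match it → eliminate
  (C) (0*10*)(0*10*0*10*)*: agrees with the DFA on every string of length ≤ 6
  (D) (0|1)*01(0|1)*: on '1' the DFA goes q0 → q1 and accepts (q1 ∈ Accept), but the regex does not match it → eliminate
Only (C) is consistent with the DFA.
(C) (0*10*)(0*10*0*10*)*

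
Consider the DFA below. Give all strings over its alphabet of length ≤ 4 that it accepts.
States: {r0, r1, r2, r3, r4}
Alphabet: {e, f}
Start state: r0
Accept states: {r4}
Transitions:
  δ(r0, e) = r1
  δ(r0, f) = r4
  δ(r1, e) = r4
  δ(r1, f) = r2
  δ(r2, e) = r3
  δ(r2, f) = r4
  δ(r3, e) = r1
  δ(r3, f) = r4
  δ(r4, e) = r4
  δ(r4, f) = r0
f, ee, fe, eee, eff, fee, fff, eeee, eeff, efef, effe, feee, feff, ffee, fffe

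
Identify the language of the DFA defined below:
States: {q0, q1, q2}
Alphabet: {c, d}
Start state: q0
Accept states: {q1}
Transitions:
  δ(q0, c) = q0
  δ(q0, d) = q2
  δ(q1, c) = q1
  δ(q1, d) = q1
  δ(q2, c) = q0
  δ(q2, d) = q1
Testing a few strings:
  'cd' → reject
  'cdcd' → reject
  'ccd' → reject
  'dc' → reject
State roles: q0=no progress toward dd; q1=substring dd seen; q2=one trailing d
All strings over {c,d} containing the substring dd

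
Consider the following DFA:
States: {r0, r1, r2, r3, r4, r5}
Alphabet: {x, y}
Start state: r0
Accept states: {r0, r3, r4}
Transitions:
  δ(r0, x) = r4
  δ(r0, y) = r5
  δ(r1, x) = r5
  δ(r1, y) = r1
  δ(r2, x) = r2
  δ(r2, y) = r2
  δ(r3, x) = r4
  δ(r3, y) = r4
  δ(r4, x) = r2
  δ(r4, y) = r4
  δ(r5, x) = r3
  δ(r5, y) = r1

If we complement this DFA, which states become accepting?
Complement accept states = All states \ Original accept states
= {r0, r1, r2, r3, r4, r5} \ {r0, r3, r4}
{r1, r2, r5}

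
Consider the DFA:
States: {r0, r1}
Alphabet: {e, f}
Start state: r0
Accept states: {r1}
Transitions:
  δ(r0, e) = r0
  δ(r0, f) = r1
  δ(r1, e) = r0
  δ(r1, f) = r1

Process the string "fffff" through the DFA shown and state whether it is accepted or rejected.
Processing string "fffff":
  r0 --f--> r1
  r1 --f--> r1
  r1 --f--> r1
  r1 --f--> r1
  r1 --f--> r1
Final state: r1
Accept states: {r1}
Yes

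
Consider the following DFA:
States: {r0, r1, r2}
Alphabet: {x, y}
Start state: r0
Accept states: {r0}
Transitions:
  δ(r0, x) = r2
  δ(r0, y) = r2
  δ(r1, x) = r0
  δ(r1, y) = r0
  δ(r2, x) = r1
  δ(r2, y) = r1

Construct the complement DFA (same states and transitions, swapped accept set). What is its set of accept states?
Complement accept states = All states \ Original accept states
= {r0, r1, r2} \ {r0}
{r1, r2}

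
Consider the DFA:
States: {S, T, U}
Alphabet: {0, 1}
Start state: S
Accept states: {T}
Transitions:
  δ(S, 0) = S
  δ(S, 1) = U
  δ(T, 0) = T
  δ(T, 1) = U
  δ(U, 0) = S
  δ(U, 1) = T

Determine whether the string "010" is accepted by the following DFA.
Processing string "010":
  S --0--> S
  S --1--> U
  U --0--> S
Final state: S
Accept states: {T}
No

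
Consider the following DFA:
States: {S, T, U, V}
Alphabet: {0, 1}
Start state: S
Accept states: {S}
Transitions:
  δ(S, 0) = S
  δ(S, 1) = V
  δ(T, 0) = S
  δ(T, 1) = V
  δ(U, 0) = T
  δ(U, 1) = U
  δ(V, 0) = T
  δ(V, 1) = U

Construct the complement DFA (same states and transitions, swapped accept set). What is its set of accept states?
Complement accept states = All states \ Original accept states
= {S, T, U, V} \ {S}
{T, U, V}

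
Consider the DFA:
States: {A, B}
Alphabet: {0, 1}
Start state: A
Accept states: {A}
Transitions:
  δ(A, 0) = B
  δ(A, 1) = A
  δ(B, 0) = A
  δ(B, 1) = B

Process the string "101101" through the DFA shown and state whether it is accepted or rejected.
Processing string "101101":
  A --1--> A
  A --0--> B
  B --1--> B
  B --1--> B
  B --0--> A
  A --1--> A
Final state: A
Accept states: {A}
Yes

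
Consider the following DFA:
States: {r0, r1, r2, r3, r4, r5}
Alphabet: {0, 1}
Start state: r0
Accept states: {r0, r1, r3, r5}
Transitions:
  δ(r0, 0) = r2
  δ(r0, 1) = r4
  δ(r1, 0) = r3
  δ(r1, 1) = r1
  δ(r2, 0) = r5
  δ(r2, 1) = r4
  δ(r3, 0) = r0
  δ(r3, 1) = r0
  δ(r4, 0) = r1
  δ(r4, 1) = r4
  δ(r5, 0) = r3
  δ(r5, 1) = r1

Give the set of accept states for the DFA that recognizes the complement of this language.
Complement accept states = All states \ Original accept states
= {r0, r1, r2, r3, r4, r5} \ {r0, r1, r3, r5}
{r2, r4}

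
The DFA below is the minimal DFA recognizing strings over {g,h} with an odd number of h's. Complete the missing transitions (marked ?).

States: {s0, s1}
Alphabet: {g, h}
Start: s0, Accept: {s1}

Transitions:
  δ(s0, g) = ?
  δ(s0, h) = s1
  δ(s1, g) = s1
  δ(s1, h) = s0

From the language and accept set, identify what each state tracks — s0: even number of h's so far; s1: odd number of h's so far.
Each missing δ(q, a) is the state matching the new tracked value after reading a.
δ(s0, g) = s0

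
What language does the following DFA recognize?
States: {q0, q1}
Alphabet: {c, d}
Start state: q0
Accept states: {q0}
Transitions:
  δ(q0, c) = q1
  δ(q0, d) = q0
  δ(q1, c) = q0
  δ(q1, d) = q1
Testing a few strings:
  'cd' → reject
  'dd' → accept
  'dc' → reject
  'cc' → accept
State roles: q0=even number of c's so far; q1=odd number of c's so far
All strings over {c,d} with an even number of c's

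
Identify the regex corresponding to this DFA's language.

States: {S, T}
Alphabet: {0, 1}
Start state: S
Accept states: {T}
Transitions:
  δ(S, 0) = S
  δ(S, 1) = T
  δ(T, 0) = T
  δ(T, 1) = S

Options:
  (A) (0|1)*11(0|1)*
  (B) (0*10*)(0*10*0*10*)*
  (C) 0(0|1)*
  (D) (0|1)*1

Check each option against the DFA on short strings; one disagreement eliminates an option:
  (A) (0|1)*11(0|1)*: on '1' the DFA goes S → T and accepts (T ∈ Accept), but the regex does not match it → eliminate
  (B) (0*10*)(0*10*0*10*)*: agrees with the DFA on every string of length ≤ 6
  (C) 0(0|1)*: on '0' the DFA goes S → S and rejects (S ∉ Accept), but the regex matches it → eliminate
  (D) (0|1)*1: on '10' the DFA goes S → T → T and accepts (T ∈ Accept), but the regex does not match it → eliminate
Only (B) is consistent with the DFA.
(B) (0*10*)(0*10*0*10*)*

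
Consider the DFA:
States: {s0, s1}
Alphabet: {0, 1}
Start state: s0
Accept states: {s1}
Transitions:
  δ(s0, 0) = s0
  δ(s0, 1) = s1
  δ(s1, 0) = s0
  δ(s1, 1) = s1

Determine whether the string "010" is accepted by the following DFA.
Processing string "010":
  s0 --0--> s0
  s0 --1--> s1
  s1 --0--> s0
Final state: s0
Accept states: {s1}
No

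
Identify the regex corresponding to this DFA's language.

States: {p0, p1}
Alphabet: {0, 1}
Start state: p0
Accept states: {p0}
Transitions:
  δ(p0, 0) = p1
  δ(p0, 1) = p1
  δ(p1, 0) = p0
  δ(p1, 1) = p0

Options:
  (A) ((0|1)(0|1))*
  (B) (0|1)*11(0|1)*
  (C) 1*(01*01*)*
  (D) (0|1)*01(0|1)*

Check each option against the DFA on short strings; one disagreement eliminates an option:
  (A) ((0|1)(0|1))*: agrees with the DFA on every string of length ≤ 6
  (B) (0|1)*11(0|1)*: on ε the DFA stays in p0 and accepts (p0 ∈ Accept), but the regex does not match it → eliminate
  (C) 1*(01*01*)*: on '1' the DFA goes p0 → p1 and rejects (p1 ∉ Accept), but the regex matches it → eliminate
  (D) (0|1)*01(0|1)*: on ε the DFA stays in p0 and accepts (p0 ∈ Accept), but the regex does not match it → eliminate
Only (A) is consistent with the DFA.
(A) ((0|1)(0|1))*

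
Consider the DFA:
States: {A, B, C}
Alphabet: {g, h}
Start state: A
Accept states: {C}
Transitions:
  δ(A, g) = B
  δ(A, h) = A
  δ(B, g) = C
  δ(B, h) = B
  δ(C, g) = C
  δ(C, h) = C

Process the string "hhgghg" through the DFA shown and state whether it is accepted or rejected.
Processing string "hhgghg":
  A --h--> A
  A --h--> A
  A --g--> B
  B --g--> C
  C --h--> C
  C --g--> C
Final state: C
Accept states: {C}
Yes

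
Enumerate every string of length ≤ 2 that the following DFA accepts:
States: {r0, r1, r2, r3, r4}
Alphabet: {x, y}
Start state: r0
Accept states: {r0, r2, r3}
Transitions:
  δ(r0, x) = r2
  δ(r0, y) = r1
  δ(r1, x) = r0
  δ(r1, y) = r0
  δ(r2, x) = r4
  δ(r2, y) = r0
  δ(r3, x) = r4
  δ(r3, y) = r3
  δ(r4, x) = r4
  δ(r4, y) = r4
ε, x, xy, yx, yy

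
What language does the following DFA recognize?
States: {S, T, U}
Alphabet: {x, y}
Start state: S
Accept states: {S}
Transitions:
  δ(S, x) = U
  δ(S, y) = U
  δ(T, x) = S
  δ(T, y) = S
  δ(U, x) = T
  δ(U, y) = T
Testing a few strings:
  'yyy' → accept
  'xyy' → accept
  'yxxx' → reject
  'yxyx' → reject
State roles: S=length ≡ 0 (mod 3); T=length ≡ 2 (mod 3); U=length ≡ 1 (mod 3)
All strings over {x,y} whose length is a multiple of 3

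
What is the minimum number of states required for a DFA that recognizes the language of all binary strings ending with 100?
By Myhill–Nerode, count the distinguishable equivalence classes: 4 classes — one per longest suffix of the input that is a prefix of '100' (lengths 0 through 3); only the length-3 class is accepting.
4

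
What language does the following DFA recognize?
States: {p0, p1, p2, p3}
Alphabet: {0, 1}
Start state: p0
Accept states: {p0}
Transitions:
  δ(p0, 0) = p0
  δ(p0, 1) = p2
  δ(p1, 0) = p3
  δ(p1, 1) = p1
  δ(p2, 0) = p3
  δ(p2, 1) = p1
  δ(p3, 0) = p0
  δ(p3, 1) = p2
Testing a few strings:
  '1' → reject
  '101' → reject
  '1001' → reject
  '11' → reject
State roles: p0=value ≡ 0 (mod 4); p1=value ≡ 3 (mod 4); p2=value ≡ 1 (mod 4); p3=value ≡ 2 (mod 4)
All binary strings representing a multiple of 4 (read in base 2; leading zeros allowed and ε counts as 0)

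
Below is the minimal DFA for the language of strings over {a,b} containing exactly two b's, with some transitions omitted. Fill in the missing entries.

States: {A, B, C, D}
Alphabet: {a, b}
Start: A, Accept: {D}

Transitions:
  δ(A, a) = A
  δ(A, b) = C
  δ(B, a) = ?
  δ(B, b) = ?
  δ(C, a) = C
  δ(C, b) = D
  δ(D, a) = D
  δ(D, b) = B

From the language and accept set, identify what each state tracks — A: zero b's; B: ≥ three b's (dead); C: one b; D: two b's.
Each missing δ(q, a) is the state matching the new tracked value after reading a.
δ(B, a) = B; δ(B, b) = B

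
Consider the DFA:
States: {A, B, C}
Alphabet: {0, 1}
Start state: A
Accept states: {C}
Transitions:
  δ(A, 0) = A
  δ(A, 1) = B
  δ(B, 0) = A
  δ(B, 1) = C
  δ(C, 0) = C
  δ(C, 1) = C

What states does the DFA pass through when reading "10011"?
read '1': A → B
  read '0': B → A
  read '0': A → A
  read '1': A → B
  read '1': B → C
A -> B -> A -> A -> B -> C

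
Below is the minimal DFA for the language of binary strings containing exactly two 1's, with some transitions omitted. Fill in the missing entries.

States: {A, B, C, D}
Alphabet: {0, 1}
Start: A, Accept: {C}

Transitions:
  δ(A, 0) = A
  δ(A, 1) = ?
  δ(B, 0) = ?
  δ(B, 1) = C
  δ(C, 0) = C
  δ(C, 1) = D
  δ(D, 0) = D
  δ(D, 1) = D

From the language and accept set, identify what each state tracks — A: zero 1's; B: one 1; C: two 1's; D: ≥ three 1's (dead).
Each missing δ(q, a) is the state matching the new tracked value after reading a.
δ(A, 1) = B; δ(B, 0) = B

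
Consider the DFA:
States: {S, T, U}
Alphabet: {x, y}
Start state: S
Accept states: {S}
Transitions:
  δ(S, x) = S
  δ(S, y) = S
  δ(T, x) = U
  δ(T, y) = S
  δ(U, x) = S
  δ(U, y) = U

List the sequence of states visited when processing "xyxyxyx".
read 'x': S → S
  read 'y': S → S
  read 'x': S → S
  read 'y': S → S
  read 'x': S → S
  read 'y': S → S
  read 'x': S → S
S -> S -> S -> S -> S -> S -> S -> S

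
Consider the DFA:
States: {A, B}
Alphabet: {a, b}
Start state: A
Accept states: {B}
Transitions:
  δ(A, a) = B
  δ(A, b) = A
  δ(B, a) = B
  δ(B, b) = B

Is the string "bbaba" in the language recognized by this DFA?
Processing string "bbaba":
  A --b--> A
  A --b--> A
  A --a--> B
  B --b--> B
  B --a--> B
Final state: B
Accept states: {B}
Yes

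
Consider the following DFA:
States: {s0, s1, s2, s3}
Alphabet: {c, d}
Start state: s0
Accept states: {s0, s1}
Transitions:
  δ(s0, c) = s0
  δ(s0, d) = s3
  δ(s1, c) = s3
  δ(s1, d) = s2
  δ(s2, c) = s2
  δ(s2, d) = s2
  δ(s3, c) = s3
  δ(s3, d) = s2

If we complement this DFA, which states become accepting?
Complement accept states = All states \ Original accept states
= {s0, s1, s2, s3} \ {s0, s1}
{s2, s3}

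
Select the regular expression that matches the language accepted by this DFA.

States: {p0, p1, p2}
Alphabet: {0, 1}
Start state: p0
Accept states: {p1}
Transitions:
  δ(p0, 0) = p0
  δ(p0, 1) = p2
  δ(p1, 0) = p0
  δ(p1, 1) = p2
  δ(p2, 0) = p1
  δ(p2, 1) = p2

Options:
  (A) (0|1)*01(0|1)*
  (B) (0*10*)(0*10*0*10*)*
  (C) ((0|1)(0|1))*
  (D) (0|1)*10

Check each option against the DFA on short strings; one disagreement eliminates an option:
  (A) (0|1)*01(0|1)*: on '01' the DFA goes p0 → p0 → p2 and rejects (p2 ∉ Accept), but the regex matches it → eliminate
  (B) (0*10*)(0*10*0*10*)*: on '1' the DFA goes p0 → p2 and rejects (p2 ∉ Accept), but the regex matches it → eliminate
  (C) ((0|1)(0|1))*: on ε the DFA stays in p0 and rejects (p0 ∉ Accept), but the regex matches it → eliminate
  (D) (0|1)*10: agrees with the DFA on every string of length ≤ 6
Only (D) is consistent with the DFA.
(D) (0|1)*10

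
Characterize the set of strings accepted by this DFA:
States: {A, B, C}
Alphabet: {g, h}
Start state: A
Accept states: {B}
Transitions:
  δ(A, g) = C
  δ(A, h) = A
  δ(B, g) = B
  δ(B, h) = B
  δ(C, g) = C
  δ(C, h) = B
Testing a few strings:
  'g' → reject
  'ghg' → accept
  'hhgh' → accept
  'ggh' → accept
State roles: A=no g seen yet; B=substring gh seen; C=seen a g, waiting for h
All strings over {g,h} containing the substring gh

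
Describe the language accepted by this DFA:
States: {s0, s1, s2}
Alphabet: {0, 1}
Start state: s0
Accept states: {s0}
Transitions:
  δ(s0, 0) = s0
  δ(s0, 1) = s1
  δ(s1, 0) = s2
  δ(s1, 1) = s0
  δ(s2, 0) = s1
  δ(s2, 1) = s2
Testing a few strings:
  '1' → reject
  '0110' → accept
  '010' → reject
  '0100' → reject
State roles: s0=value ≡ 0 (mod 3); s1=value ≡ 1 (mod 3); s2=value ≡ 2 (mod 3)
All binary strings representing a multiple of 3 (read in base 2; leading zeros allowed and ε counts as 0)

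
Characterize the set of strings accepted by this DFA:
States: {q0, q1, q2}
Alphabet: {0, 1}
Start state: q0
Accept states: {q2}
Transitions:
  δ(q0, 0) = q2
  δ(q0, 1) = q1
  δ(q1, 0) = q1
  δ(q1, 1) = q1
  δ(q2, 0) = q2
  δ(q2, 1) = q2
Testing a few strings:
  '001' → accept
  '0' → accept
  '101' → reject
  '01' → accept
State roles: q0=no input read; q1=started with 1 (dead); q2=started with 0
All binary strings starting with 0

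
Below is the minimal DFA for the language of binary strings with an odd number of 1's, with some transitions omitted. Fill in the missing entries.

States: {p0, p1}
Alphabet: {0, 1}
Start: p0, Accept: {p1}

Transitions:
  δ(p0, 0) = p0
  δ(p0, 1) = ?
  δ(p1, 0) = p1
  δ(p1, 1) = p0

From the language and accept set, identify what each state tracks — p0: even number of 1's so far; p1: odd number of 1's so far.
Each missing δ(q, a) is the state matching the new tracked value after reading a.
δ(p0, 1) = p1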